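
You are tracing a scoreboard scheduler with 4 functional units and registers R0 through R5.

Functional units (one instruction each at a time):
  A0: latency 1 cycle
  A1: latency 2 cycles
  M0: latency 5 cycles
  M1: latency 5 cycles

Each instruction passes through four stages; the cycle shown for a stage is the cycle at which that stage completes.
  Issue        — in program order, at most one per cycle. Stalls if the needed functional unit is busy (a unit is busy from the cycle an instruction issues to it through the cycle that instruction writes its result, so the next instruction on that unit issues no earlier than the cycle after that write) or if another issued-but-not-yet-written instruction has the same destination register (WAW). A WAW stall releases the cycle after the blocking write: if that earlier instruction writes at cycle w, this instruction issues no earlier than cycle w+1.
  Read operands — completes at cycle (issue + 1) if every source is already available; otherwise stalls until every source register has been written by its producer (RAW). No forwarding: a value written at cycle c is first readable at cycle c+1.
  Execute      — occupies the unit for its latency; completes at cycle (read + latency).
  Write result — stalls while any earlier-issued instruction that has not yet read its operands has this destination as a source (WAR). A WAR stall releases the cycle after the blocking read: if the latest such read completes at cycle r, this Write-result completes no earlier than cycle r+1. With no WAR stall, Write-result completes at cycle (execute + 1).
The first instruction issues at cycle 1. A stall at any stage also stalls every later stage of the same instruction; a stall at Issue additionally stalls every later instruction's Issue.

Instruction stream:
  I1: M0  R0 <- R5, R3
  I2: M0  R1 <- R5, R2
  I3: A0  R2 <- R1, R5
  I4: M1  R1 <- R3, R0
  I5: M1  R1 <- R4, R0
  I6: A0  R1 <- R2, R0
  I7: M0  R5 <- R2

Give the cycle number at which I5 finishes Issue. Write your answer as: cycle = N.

cycle = 25

  I1 | 1 | 2 | 7 | 8
  I2 | 9 | 10 | 15 | 16   struct: M0 busy until I1 writes@8
  I3 | 10 | 17 | 18 | 19   RAW R1: wait I2 write@16
  I4 | 17 | 18 | 23 | 24   WAW R1: wait I2 write@16
  I5 | 25 | 26 | 31 | 32   struct: M1 busy until I4 writes@24
  I6 | 33 | 34 | 35 | 36   WAW R1: wait I5 write@32
  I7 | 34 | 35 | 40 | 41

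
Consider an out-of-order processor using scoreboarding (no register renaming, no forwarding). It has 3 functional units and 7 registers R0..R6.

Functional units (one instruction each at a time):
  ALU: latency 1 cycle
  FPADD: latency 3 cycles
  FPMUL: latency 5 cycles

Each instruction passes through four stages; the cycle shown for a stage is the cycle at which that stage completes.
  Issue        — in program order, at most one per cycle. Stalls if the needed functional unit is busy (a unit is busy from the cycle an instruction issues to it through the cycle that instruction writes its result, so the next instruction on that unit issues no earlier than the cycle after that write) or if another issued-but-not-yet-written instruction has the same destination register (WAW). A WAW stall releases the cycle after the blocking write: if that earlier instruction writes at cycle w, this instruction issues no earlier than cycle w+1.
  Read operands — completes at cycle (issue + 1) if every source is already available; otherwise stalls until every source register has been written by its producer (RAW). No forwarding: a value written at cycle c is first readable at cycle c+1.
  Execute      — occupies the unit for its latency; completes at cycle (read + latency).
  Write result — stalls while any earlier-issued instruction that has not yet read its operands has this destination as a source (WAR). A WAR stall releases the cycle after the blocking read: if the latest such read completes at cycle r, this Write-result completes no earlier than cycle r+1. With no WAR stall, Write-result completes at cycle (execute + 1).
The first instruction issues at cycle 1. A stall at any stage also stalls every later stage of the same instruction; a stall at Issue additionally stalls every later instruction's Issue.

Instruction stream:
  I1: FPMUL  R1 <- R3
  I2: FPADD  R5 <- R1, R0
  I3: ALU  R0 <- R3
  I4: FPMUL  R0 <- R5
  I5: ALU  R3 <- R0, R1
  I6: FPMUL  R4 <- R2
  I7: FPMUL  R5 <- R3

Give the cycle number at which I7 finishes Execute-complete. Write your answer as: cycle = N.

I1 -> (1, 2, 7, 8)
I2 -> (2, 9, 12, 13)  // RAW R1: wait I1 write@8
I3 -> (3, 4, 5, 10)  // WAR R0: wait I2 read@9
I4 -> (11, 14, 19, 20)  // WAW R0: wait I3 write@10, RAW R5: wait I2 write@13
I5 -> (12, 21, 22, 23)  // RAW R0: wait I4 write@20
I6 -> (21, 22, 27, 28)  // struct: FPMUL busy until I4 writes@20
I7 -> (29, 30, 35, 36)  // struct: FPMUL busy until I6 writes@28

cycle = 35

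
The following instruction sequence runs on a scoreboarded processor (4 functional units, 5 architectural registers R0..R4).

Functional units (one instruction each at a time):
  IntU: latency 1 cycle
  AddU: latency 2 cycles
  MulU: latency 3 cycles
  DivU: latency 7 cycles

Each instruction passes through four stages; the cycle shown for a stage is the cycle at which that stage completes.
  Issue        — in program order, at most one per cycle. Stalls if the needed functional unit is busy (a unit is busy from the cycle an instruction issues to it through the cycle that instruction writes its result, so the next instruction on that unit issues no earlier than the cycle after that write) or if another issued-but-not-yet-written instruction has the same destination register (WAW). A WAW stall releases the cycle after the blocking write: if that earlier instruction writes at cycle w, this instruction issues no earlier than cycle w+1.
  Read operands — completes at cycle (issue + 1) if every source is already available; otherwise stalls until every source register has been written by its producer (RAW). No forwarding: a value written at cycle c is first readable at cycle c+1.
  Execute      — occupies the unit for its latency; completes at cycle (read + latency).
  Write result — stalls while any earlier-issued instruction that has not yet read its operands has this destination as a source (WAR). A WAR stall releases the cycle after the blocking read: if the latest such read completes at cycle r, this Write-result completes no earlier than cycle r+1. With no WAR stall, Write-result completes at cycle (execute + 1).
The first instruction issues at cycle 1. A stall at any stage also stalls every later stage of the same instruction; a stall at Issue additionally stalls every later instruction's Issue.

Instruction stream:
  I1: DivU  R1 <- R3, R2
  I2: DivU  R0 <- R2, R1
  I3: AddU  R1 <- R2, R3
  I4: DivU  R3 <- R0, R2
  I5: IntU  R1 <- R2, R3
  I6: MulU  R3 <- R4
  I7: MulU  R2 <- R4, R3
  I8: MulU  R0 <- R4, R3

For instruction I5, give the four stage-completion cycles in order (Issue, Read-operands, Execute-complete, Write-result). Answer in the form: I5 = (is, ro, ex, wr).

I1: IS=1 RO=2 EX=9 WR=10
I2: IS=11 RO=12 EX=19 WR=20  [struct: DivU busy until I1 writes@10]
I3: IS=12 RO=13 EX=15 WR=16
I4: IS=21 RO=22 EX=29 WR=30  [struct: DivU busy until I2 writes@20]
I5: IS=22 RO=31 EX=32 WR=33  [RAW R3: wait I4 write@30]
I6: IS=31 RO=32 EX=35 WR=36  [WAW R3: wait I4 write@30]
I7: IS=37 RO=38 EX=41 WR=42  [struct: MulU busy until I6 writes@36]
I8: IS=43 RO=44 EX=47 WR=48  [struct: MulU busy until I7 writes@42]

I5 = (22, 31, 32, 33)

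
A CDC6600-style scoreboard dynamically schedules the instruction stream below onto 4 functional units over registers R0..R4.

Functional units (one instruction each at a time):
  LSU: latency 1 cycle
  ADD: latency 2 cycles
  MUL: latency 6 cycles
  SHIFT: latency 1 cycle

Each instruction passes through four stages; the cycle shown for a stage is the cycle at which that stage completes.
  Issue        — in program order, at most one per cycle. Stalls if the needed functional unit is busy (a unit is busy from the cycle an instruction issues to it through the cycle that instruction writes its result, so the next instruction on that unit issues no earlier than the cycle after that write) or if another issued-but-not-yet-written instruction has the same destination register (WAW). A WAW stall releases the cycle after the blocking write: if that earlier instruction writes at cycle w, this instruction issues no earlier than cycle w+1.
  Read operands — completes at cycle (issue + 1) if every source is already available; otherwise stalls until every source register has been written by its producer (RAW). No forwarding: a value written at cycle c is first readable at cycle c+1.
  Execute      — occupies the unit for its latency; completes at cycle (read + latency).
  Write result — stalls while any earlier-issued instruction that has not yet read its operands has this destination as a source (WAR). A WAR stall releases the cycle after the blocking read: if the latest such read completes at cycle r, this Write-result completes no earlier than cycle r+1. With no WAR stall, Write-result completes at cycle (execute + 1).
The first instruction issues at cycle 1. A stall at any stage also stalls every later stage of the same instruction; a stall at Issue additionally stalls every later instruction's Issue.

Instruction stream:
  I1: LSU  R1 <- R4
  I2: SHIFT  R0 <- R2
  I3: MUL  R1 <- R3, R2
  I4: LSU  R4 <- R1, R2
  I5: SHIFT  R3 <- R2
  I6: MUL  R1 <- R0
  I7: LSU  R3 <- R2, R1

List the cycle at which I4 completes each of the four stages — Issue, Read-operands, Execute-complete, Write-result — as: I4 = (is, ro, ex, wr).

c1: issue I1 (LSU)
c2: I1 read-ops, issue I2 (SHIFT)
c3: I1 finished on LSU, I2 read-ops
c4: I1→R1, I2 finished on SHIFT
c5: I2→R0, issue I3 (MUL)
c6: I3 read-ops, issue I4 (LSU)
c7: issue I5 (SHIFT)
c8: I5 read-ops
c9: I5 finished on SHIFT
c10: I5→R3
c12: I3 finished on MUL
c13: I3→R1
c14: I4 read-ops, issue I6 (MUL)
c15: I4 finished on LSU, I6 read-ops
c16: I4→R4
c17: issue I7 (LSU)
c21: I6 finished on MUL
c22: I6→R1
c23: I7 read-ops
c24: I7 finished on LSU
c25: I7→R3

I4 = (6, 14, 15, 16)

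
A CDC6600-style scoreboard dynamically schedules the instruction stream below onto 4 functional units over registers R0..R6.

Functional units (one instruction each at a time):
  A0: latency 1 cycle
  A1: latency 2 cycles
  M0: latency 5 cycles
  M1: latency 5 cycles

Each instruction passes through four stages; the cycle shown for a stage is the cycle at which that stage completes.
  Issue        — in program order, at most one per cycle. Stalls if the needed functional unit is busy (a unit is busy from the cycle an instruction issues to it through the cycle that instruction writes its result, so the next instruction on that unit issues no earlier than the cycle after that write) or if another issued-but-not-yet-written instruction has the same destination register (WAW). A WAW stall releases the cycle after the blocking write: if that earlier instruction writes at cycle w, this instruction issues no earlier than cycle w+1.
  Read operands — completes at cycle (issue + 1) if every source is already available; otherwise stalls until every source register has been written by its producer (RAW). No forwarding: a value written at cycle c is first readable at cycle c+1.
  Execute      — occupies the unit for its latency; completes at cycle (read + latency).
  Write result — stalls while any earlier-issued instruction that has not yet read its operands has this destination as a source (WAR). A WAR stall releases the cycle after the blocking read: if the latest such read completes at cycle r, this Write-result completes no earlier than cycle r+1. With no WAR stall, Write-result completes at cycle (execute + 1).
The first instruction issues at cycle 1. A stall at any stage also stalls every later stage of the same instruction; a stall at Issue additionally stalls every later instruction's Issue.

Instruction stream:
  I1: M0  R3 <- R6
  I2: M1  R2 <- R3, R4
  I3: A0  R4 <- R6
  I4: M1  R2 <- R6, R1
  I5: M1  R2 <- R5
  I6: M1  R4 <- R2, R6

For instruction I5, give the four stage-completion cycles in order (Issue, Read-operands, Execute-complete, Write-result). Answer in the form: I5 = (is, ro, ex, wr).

I5 = (24, 25, 30, 31)

t=1  issue I1 (M0)
t=2  I1 read-ops | issue I2 (M1)
t=3  issue I3 (A0)
t=4  I3 read-ops
t=5  I3 finished on A0
t=7  I1 finished on M0
t=8  I1→R3
t=9  I2 read-ops
t=10  I3→R4
t=14  I2 finished on M1
t=15  I2→R2
t=16  issue I4 (M1)
t=17  I4 read-ops
t=22  I4 finished on M1
t=23  I4→R2
t=24  issue I5 (M1)
t=25  I5 read-ops
t=30  I5 finished on M1
t=31  I5→R2
t=32  issue I6 (M1)
t=33  I6 read-ops
t=38  I6 finished on M1
t=39  I6→R4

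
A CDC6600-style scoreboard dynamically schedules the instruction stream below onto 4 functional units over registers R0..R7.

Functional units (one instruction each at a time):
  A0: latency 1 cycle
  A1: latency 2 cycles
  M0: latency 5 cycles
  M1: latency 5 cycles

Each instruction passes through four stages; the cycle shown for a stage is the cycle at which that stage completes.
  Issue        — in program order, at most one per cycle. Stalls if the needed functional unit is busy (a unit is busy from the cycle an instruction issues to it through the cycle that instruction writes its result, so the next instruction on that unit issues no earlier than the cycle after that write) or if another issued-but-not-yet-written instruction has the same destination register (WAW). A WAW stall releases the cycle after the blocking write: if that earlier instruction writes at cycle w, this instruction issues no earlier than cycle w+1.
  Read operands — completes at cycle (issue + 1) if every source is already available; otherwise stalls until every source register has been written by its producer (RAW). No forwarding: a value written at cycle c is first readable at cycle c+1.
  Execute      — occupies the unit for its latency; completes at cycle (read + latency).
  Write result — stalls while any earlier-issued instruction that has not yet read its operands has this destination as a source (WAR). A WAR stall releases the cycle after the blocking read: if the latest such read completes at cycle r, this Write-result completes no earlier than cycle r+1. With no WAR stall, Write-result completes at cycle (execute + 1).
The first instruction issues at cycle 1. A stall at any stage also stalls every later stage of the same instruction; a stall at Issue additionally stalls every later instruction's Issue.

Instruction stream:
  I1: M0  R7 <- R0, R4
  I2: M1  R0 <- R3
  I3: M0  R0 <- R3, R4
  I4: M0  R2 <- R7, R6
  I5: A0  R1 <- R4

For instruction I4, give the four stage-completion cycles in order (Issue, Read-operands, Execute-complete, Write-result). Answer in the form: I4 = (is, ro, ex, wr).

I4 = (18, 19, 24, 25)

  I1 | 1 | 2 | 7 | 8
  I2 | 2 | 3 | 8 | 9
  I3 | 10 | 11 | 16 | 17   WAW R0: wait I2 write@9
  I4 | 18 | 19 | 24 | 25   struct: M0 busy until I3 writes@17
  I5 | 19 | 20 | 21 | 22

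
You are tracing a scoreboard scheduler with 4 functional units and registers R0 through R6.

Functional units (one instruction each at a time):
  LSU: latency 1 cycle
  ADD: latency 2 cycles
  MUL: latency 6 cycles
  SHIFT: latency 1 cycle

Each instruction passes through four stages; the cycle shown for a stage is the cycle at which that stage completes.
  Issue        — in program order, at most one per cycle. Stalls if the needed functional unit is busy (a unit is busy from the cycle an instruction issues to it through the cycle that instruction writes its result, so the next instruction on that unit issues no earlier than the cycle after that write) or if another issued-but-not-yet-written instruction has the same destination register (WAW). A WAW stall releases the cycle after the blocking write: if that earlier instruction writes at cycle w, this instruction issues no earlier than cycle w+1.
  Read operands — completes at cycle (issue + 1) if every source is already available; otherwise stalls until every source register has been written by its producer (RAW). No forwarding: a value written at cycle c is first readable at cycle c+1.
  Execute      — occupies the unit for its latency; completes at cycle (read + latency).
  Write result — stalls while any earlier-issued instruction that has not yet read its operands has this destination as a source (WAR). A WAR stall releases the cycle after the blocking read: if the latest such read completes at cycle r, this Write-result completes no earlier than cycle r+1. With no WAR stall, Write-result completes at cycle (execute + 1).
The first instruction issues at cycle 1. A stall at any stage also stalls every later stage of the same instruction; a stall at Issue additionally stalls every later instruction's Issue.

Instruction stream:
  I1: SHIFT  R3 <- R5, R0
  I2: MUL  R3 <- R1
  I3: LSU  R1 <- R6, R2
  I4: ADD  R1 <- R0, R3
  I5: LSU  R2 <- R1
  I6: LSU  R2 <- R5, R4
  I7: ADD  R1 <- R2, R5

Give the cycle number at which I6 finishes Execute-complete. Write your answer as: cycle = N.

cycle = 23

cycle 1: I1→SHIFT
cycle 2: I1 RO
cycle 3: I1 EX
cycle 4: I1 WR R3
cycle 5: I2→MUL
cycle 6: I2 RO; I3→LSU
cycle 7: I3 RO
cycle 8: I3 EX
cycle 9: I3 WR R1
cycle 10: I4→ADD
cycle 11: I5→LSU
cycle 12: I2 EX
cycle 13: I2 WR R3
cycle 14: I4 RO
cycle 16: I4 EX
cycle 17: I4 WR R1
cycle 18: I5 RO
cycle 19: I5 EX
cycle 20: I5 WR R2
cycle 21: I6→LSU
cycle 22: I6 RO; I7→ADD
cycle 23: I6 EX
cycle 24: I6 WR R2
cycle 25: I7 RO
cycle 27: I7 EX
cycle 28: I7 WR R1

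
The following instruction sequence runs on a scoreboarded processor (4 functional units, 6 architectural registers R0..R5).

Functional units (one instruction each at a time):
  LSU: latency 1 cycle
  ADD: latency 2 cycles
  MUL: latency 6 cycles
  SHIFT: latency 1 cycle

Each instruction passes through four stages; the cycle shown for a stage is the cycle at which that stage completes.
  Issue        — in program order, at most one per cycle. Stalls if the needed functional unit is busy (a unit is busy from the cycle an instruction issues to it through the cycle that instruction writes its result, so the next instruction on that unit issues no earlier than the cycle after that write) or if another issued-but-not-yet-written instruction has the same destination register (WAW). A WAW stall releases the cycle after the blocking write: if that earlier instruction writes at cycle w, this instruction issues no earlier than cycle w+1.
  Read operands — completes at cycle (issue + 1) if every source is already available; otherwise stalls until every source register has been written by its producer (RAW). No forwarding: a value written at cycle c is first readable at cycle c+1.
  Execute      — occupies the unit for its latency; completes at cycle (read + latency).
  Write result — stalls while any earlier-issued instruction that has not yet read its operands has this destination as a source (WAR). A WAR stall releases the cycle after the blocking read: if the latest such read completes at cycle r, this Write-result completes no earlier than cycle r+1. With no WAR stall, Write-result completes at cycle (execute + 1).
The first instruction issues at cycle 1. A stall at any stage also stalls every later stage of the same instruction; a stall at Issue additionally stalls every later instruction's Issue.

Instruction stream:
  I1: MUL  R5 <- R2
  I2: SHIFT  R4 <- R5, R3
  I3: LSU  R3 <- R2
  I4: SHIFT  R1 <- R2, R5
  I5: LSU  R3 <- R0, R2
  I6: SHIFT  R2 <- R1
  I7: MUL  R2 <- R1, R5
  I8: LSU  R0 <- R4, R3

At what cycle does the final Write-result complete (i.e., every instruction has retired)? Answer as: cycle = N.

c1: I1 issues→MUL
c2: I1 reads; I2 issues→SHIFT
c3: I3 issues→LSU
c4: I3 reads
c5: I3 exec-done
c8: I1 exec-done
c9: I1 writes R5
c10: I2 reads
c11: I2 exec-done; I3 writes R3
c12: I2 writes R4
c13: I4 issues→SHIFT
c14: I4 reads; I5 issues→LSU
c15: I4 exec-done; I5 reads
c16: I4 writes R1; I5 exec-done
c17: I5 writes R3; I6 issues→SHIFT
c18: I6 reads
c19: I6 exec-done
c20: I6 writes R2
c21: I7 issues→MUL
c22: I7 reads; I8 issues→LSU
c23: I8 reads
c24: I8 exec-done
c25: I8 writes R0
c28: I7 exec-done
c29: I7 writes R2

cycle = 29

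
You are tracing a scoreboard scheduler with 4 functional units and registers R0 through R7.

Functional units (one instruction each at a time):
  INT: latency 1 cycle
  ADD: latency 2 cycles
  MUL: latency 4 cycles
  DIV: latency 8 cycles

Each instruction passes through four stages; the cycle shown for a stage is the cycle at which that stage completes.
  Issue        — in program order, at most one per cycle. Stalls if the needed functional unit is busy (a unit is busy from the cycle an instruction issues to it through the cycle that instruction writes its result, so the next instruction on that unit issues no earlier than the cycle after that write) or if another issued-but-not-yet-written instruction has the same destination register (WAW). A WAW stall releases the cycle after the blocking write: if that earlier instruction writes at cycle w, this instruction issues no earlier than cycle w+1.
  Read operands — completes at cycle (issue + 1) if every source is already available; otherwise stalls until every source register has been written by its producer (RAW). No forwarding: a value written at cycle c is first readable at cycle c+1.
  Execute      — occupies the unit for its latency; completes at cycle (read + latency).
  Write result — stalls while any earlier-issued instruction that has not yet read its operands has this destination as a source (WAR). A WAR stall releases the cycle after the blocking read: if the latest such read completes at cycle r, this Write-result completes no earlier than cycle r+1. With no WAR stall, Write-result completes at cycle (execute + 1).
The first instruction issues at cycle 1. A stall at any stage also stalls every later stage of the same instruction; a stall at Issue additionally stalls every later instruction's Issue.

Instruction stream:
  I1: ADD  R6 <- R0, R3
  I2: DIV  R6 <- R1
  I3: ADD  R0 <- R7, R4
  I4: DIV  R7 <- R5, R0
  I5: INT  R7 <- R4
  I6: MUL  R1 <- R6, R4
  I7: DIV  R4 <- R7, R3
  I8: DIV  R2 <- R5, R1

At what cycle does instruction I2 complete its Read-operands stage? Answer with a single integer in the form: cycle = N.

cycle = 7

c1: I1 issues→ADD
c2: I1 reads
c4: I1 exec-done
c5: I1 writes R6
c6: I2 issues→DIV
c7: I2 reads, I3 issues→ADD
c8: I3 reads
c10: I3 exec-done
c11: I3 writes R0
c15: I2 exec-done
c16: I2 writes R6
c17: I4 issues→DIV
c18: I4 reads
c26: I4 exec-done
c27: I4 writes R7
c28: I5 issues→INT
c29: I5 reads, I6 issues→MUL
c30: I5 exec-done, I6 reads, I7 issues→DIV
c31: I5 writes R7
c32: I7 reads
c34: I6 exec-done
c35: I6 writes R1
c40: I7 exec-done
c41: I7 writes R4
c42: I8 issues→DIV
c43: I8 reads
c51: I8 exec-done
c52: I8 writes R2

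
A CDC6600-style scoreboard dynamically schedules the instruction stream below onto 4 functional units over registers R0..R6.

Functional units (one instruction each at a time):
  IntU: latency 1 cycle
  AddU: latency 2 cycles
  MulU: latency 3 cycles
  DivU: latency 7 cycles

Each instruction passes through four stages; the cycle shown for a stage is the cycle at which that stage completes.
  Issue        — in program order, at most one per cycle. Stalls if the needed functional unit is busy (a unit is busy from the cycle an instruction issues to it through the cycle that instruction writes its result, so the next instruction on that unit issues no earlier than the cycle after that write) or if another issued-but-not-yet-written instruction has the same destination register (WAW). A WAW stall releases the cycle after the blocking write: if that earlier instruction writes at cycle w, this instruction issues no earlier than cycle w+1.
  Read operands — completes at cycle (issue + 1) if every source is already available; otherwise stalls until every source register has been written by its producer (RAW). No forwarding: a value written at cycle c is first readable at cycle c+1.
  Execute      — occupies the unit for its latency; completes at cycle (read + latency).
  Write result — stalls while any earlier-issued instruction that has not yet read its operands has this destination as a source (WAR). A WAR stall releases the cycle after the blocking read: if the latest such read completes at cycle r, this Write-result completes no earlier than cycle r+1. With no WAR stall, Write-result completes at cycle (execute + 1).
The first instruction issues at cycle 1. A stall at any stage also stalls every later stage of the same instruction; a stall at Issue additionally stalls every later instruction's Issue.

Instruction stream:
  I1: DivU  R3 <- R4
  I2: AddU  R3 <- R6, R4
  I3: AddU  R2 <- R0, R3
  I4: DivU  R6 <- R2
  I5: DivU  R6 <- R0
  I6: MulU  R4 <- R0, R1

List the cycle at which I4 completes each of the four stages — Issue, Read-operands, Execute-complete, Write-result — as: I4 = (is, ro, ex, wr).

I4 = (17, 21, 28, 29)

[1] I1 issues→DivU
[2] I1 reads
[9] I1 exec-done
[10] I1 writes R3
[11] I2 issues→AddU
[12] I2 reads
[14] I2 exec-done
[15] I2 writes R3
[16] I3 issues→AddU
[17] I3 reads · I4 issues→DivU
[19] I3 exec-done
[20] I3 writes R2
[21] I4 reads
[28] I4 exec-done
[29] I4 writes R6
[30] I5 issues→DivU
[31] I5 reads · I6 issues→MulU
[32] I6 reads
[35] I6 exec-done
[36] I6 writes R4
[38] I5 exec-done
[39] I5 writes R6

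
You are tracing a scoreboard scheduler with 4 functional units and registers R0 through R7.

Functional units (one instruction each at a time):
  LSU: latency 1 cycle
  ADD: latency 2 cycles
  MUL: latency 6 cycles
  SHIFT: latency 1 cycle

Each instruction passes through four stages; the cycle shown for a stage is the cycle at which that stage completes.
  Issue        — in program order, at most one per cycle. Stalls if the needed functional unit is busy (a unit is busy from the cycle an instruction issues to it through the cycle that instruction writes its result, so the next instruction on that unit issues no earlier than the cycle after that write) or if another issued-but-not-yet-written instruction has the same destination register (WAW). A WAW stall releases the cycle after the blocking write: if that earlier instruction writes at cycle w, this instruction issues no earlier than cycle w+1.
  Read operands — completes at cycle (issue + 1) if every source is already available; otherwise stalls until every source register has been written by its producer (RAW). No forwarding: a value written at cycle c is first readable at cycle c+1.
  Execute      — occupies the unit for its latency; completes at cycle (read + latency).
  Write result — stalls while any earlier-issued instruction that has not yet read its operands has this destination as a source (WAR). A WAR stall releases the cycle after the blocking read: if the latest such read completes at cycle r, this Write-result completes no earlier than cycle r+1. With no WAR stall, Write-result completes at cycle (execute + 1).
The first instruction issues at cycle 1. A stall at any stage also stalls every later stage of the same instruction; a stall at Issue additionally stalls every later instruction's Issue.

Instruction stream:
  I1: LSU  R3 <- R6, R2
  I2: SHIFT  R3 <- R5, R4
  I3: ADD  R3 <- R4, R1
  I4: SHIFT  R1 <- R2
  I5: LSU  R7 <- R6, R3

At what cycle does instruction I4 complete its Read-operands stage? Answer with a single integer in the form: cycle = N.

[I1] 1/2/3/4
[I2] 5/6/7/8  (WAW R3: wait I1 write@4)
[I3] 9/10/12/13  (WAW R3: wait I2 write@8)
[I4] 10/11/12/13
[I5] 11/14/15/16  (RAW R3: wait I3 write@13)

cycle = 11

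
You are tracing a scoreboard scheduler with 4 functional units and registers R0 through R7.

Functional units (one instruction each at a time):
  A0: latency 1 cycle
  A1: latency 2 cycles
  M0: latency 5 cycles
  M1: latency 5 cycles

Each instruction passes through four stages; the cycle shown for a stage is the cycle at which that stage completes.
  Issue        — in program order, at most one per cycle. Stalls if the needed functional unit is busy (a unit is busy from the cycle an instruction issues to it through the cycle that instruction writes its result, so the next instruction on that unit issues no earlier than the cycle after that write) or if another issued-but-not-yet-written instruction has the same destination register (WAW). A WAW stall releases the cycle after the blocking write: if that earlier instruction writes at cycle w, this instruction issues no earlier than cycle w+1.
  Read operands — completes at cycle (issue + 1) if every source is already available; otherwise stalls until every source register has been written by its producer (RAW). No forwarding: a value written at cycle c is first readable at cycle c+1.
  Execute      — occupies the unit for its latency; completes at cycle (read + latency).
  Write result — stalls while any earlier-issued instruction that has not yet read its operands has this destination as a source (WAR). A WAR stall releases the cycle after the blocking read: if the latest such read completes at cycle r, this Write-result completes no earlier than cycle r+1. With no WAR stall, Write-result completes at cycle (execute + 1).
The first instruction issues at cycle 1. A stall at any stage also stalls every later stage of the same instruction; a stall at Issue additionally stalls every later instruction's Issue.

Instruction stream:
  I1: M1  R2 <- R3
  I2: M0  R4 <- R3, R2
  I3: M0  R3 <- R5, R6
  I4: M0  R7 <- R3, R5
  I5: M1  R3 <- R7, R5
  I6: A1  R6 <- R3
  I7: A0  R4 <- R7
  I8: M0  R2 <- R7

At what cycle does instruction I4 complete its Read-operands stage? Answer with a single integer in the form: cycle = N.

cycle = 25

I1 -> (1, 2, 7, 8)
I2 -> (2, 9, 14, 15)  // RAW R2: wait I1 write@8
I3 -> (16, 17, 22, 23)  // struct: M0 busy until I2 writes@15
I4 -> (24, 25, 30, 31)  // struct: M0 busy until I3 writes@23
I5 -> (25, 32, 37, 38)  // RAW R7: wait I4 write@31
I6 -> (26, 39, 41, 42)  // RAW R3: wait I5 write@38
I7 -> (27, 32, 33, 34)  // RAW R7: wait I4 write@31
I8 -> (32, 33, 38, 39)  // struct: M0 busy until I4 writes@31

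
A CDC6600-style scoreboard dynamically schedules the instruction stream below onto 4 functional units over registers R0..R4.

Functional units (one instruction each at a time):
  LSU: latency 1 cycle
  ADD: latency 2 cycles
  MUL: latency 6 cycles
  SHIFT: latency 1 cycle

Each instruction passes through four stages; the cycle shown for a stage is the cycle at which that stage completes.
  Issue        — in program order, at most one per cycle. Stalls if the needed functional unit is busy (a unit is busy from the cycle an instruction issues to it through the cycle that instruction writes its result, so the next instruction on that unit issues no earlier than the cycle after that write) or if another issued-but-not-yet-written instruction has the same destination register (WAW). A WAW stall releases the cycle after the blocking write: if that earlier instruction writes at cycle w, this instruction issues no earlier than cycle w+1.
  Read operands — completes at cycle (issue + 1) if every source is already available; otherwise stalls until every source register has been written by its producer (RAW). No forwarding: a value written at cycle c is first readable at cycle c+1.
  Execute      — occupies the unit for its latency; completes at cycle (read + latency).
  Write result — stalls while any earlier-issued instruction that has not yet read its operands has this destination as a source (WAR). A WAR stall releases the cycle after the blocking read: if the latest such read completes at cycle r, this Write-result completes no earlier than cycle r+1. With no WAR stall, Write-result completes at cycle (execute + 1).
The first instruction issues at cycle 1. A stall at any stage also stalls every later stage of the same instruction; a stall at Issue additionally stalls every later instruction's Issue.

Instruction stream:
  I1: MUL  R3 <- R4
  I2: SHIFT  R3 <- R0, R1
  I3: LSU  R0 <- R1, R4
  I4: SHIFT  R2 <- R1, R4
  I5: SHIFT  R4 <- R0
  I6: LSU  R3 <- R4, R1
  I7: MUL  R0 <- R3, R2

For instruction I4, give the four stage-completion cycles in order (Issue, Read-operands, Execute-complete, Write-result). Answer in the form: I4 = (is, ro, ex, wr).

t=1  issue I1 (MUL)
t=2  I1 read-ops
t=8  I1 finished on MUL
t=9  I1→R3
t=10  issue I2 (SHIFT)
t=11  I2 read-ops · issue I3 (LSU)
t=12  I2 finished on SHIFT · I3 read-ops
t=13  I2→R3 · I3 finished on LSU
t=14  I3→R0 · issue I4 (SHIFT)
t=15  I4 read-ops
t=16  I4 finished on SHIFT
t=17  I4→R2
t=18  issue I5 (SHIFT)
t=19  I5 read-ops · issue I6 (LSU)
t=20  I5 finished on SHIFT · issue I7 (MUL)
t=21  I5→R4
t=22  I6 read-ops
t=23  I6 finished on LSU
t=24  I6→R3
t=25  I7 read-ops
t=31  I7 finished on MUL
t=32  I7→R0

I4 = (14, 15, 16, 17)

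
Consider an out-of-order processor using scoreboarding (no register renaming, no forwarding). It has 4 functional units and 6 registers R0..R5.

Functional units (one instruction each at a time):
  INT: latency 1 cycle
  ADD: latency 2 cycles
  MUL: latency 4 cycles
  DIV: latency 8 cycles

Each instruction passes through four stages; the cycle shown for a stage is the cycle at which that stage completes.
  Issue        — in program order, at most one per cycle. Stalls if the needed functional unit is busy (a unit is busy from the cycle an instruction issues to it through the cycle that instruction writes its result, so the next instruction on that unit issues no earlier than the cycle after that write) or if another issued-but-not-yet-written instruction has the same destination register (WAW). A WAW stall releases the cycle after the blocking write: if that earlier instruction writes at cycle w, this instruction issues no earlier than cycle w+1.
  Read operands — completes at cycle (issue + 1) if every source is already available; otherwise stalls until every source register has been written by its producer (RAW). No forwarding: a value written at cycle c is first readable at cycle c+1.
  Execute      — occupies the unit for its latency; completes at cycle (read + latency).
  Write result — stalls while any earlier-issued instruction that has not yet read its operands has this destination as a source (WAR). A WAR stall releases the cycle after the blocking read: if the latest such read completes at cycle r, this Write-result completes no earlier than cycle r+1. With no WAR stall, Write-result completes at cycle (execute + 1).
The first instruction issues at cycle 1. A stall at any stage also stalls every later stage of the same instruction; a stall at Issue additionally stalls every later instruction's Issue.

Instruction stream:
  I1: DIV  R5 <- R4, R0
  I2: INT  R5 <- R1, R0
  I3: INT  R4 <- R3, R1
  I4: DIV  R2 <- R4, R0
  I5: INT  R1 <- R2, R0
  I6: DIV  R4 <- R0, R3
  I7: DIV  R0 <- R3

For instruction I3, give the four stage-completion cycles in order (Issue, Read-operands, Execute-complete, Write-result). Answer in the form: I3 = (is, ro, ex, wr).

I3 = (16, 17, 18, 19)

[1] I1 dispatched to DIV
[2] I1 operands ready
[10] I1 complete
[11] R5←I1
[12] I2 dispatched to INT
[13] I2 operands ready
[14] I2 complete
[15] R5←I2
[16] I3 dispatched to INT
[17] I3 operands ready | I4 dispatched to DIV
[18] I3 complete
[19] R4←I3
[20] I4 operands ready | I5 dispatched to INT
[28] I4 complete
[29] R2←I4
[30] I5 operands ready | I6 dispatched to DIV
[31] I5 complete | I6 operands ready
[32] R1←I5
[39] I6 complete
[40] R4←I6
[41] I7 dispatched to DIV
[42] I7 operands ready
[50] I7 complete
[51] R0←I7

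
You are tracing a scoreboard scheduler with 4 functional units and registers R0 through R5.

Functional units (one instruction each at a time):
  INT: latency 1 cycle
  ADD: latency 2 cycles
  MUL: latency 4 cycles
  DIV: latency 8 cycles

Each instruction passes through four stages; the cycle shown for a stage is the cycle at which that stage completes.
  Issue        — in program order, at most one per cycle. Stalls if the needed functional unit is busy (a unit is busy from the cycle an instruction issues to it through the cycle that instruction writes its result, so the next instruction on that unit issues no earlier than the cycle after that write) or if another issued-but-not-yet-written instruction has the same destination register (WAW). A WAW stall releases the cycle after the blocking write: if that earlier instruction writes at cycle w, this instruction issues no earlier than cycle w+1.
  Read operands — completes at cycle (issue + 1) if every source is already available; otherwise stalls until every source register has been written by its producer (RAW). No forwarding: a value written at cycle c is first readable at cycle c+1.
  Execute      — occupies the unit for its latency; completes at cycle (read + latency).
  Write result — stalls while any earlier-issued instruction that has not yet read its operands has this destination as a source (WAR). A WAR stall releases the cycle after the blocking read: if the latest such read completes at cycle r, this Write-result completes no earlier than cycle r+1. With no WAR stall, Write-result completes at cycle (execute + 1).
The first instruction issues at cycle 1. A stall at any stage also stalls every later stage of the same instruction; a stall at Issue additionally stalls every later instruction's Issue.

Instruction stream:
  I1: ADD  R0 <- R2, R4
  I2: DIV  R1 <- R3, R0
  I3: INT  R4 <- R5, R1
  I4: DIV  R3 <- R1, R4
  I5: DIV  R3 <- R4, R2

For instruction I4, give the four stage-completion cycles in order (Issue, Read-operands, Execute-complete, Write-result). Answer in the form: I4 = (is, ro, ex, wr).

1) issue 1, read 2, done 4, write 5
2) issue 2, read 6, done 14, write 15  <RAW R0: wait I1 write@5>
3) issue 3, read 16, done 17, write 18  <RAW R1: wait I2 write@15>
4) issue 16, read 19, done 27, write 28  <struct: DIV busy until I2 writes@15 / RAW R4: wait I3 write@18>
5) issue 29, read 30, done 38, write 39  <struct: DIV busy until I4 writes@28>

I4 = (16, 19, 27, 28)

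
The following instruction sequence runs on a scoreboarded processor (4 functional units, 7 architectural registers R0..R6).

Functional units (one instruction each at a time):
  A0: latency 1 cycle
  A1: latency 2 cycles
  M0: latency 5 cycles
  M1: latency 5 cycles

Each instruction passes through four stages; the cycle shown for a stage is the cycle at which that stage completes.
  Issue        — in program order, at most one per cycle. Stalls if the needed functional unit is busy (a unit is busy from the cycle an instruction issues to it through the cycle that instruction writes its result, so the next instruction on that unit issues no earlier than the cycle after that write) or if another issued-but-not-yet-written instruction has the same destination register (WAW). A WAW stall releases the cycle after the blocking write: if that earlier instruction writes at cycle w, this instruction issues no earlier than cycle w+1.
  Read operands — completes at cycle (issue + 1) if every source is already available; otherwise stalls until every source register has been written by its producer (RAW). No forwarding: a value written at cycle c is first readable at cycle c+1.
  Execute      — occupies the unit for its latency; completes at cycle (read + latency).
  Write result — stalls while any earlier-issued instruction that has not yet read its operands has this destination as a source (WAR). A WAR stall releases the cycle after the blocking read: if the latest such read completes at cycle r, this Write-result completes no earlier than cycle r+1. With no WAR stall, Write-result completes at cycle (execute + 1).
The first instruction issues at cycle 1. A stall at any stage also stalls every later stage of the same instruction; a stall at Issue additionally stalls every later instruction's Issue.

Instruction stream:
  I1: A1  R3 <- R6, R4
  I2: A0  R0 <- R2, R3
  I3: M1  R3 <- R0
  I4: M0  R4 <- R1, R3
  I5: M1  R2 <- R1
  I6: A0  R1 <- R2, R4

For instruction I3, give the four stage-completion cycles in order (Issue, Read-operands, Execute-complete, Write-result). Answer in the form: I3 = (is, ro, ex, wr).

I3 = (6, 9, 14, 15)

cycle 1: issue I1 (A1)
cycle 2: I1 read-ops, issue I2 (A0)
cycle 4: I1 finished on A1
cycle 5: I1→R3
cycle 6: I2 read-ops, issue I3 (M1)
cycle 7: I2 finished on A0, issue I4 (M0)
cycle 8: I2→R0
cycle 9: I3 read-ops
cycle 14: I3 finished on M1
cycle 15: I3→R3
cycle 16: I4 read-ops, issue I5 (M1)
cycle 17: I5 read-ops, issue I6 (A0)
cycle 21: I4 finished on M0
cycle 22: I4→R4, I5 finished on M1
cycle 23: I5→R2
cycle 24: I6 read-ops
cycle 25: I6 finished on A0
cycle 26: I6→R1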